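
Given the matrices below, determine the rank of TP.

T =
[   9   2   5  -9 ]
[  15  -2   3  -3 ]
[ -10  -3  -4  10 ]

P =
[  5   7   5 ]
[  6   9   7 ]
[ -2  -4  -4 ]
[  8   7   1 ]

First compute TP:
[[-25,  -2,  30],
 [ 33,  54,  46],
 [ 20, -11, -45]]
Now row reduce the product.
R2 ← R2 + (33/25)·R1: [0, 1284/25, 428/5]
R3 ← R3 + (4/5)·R1: [0, -63/5, -21]
R3 ← R3 + (105/428)·R2: [0, 0, 0]
2 nonzero rows, so rank(TP) = 2.

2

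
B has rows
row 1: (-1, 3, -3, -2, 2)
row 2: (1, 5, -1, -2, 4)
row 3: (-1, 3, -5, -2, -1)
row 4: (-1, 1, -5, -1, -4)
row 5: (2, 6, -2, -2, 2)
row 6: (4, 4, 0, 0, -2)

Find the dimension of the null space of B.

Row reduce to echelon form.
R2 ← R2 + R1: [0, 8, -4, -4, 6]
R3 ← R3 − R1: [0, 0, -2, 0, -3]
R4 ← R4 − R1: [0, -2, -2, 1, -6]
R5 ← R5 + (2)·R1: [0, 12, -8, -6, 6]
R6 ← R6 + (4)·R1: [0, 16, -12, -8, 6]
R4 ← R4 + (1/4)·R2: [0, 0, -3, 0, -9/2]
R5 ← R5 − (3/2)·R2: [0, 0, -2, 0, -3]
R6 ← R6 − (2)·R2: [0, 0, -4, 0, -6]
R4 ← R4 − (3/2)·R3: [0, 0, 0, 0, 0]
R5 ← R5 − R3: [0, 0, 0, 0, 0]
R6 ← R6 − (2)·R3: [0, 0, 0, 0, 0]
3 nonzero rows, so rank(B) = 3.
B has 5 columns; by rank–nullity, nullity = 5 − 3 = 2.

2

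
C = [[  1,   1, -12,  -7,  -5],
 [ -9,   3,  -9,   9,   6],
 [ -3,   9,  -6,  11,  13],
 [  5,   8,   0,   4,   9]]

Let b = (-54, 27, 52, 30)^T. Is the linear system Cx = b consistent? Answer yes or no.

yes

Row reduce the augmented matrix [C | b].
R2 ← R2 + (9)·R1: [0, 12, -117, -54, -39, -459]
R3 ← R3 + (3)·R1: [0, 12, -42, -10, -2, -110]
R4 ← R4 − (5)·R1: [0, 3, 60, 39, 34, 300]
R3 ← R3 − R2: [0, 0, 75, 44, 37, 349]
R4 ← R4 − (1/4)·R2: [0, 0, 357/4, 105/2, 175/4, 1659/4]
R4 ← R4 − (119/100)·R3: [0, 0, 0, 7/50, -7/25, -14/25]
The echelon form has 4 nonzero rows, and every pivot lies in the first 5 columns, so rank(C) = rank([C|b]) = 4.
The system is consistent.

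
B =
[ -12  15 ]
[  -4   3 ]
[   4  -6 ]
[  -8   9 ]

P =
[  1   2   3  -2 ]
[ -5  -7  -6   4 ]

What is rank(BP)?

2

First compute BP:
[[-87, -129, -126,  84],
 [-19, -29, -30,  20],
 [ 34,  50,  48, -32],
 [-53, -79, -78,  52]]
Now row reduce the product.
R2 ← R2 − (19/87)·R1: [0, -24/29, -72/29, 48/29]
R3 ← R3 + (34/87)·R1: [0, -12/29, -36/29, 24/29]
R4 ← R4 − (53/87)·R1: [0, -12/29, -36/29, 24/29]
R3 ← R3 − (1/2)·R2: [0, 0, 0, 0]
R4 ← R4 − (1/2)·R2: [0, 0, 0, 0]
2 nonzero rows, so rank(BP) = 2.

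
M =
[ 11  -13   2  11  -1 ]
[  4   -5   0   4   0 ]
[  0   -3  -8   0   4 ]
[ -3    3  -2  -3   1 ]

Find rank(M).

Row reduce to echelon form.
R2 ← R2 − (4/11)·R1: [0, -3/11, -8/11, 0, 4/11]
R4 ← R4 + (3/11)·R1: [0, -6/11, -16/11, 0, 8/11]
R3 ← R3 − (11)·R2: [0, 0, 0, 0, 0]
R4 ← R4 − (2)·R2: [0, 0, 0, 0, 0]
Echelon form has 2 nonzero rows, so rank(M) = 2.

2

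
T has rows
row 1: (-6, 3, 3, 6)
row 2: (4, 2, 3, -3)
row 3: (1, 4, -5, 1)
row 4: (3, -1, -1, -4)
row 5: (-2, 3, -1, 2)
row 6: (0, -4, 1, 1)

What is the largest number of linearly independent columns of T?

Row reduce to echelon form.
R2 ← R2 + (2/3)·R1: [0, 4, 5, 1]
R3 ← R3 + (1/6)·R1: [0, 9/2, -9/2, 2]
R4 ← R4 + (1/2)·R1: [0, 1/2, 1/2, -1]
R5 ← R5 − (1/3)·R1: [0, 2, -2, 0]
R3 ← R3 − (9/8)·R2: [0, 0, -81/8, 7/8]
R4 ← R4 − (1/8)·R2: [0, 0, -1/8, -9/8]
R5 ← R5 − (1/2)·R2: [0, 0, -9/2, -1/2]
R6 ← R6 + R2: [0, 0, 6, 2]
R4 ← R4 − (1/81)·R3: [0, 0, 0, -92/81]
R5 ← R5 − (4/9)·R3: [0, 0, 0, -8/9]
R6 ← R6 + (16/27)·R3: [0, 0, 0, 68/27]
R5 ← R5 − (18/23)·R4: [0, 0, 0, 0]
R6 ← R6 + (51/23)·R4: [0, 0, 0, 0]
Echelon form has 4 nonzero rows, so rank(T) = 4.
The rank gives the maximum number of linearly independent columns: 4.

4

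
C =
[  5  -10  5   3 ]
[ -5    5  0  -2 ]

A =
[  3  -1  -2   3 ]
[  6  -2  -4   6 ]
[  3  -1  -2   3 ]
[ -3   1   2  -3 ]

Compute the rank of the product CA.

First compute CA:
[[-39,  13,  26, -39],
 [ 21,  -7, -14,  21]]
Now row reduce the product.
R2 ← R2 + (7/13)·R1: [0, 0, 0, 0]
1 nonzero row, so rank(CA) = 1.

1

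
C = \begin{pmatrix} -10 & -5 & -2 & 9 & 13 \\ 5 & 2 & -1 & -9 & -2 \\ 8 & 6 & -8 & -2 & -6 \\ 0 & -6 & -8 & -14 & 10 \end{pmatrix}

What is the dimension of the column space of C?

Row reduce to echelon form.
R2 ← R2 + (1/2)·R1: [0, -1/2, -2, -9/2, 9/2]
R3 ← R3 + (4/5)·R1: [0, 2, -48/5, 26/5, 22/5]
R3 ← R3 + (4)·R2: [0, 0, -88/5, -64/5, 112/5]
R4 ← R4 − (12)·R2: [0, 0, 16, 40, -44]
R4 ← R4 + (10/11)·R3: [0, 0, 0, 312/11, -260/11]
Echelon form has 4 nonzero rows, so rank(C) = 4.
The column space has dimension equal to the rank: 4.

4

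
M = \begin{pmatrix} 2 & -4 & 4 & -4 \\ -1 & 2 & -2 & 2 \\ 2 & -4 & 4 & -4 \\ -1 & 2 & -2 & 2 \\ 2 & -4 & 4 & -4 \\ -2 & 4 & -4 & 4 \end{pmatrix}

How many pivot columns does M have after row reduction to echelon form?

Row reduce to echelon form.
R2 ← R2 + (1/2)·R1: [0, 0, 0, 0]
R3 ← R3 − R1: [0, 0, 0, 0]
R4 ← R4 + (1/2)·R1: [0, 0, 0, 0]
R5 ← R5 − R1: [0, 0, 0, 0]
R6 ← R6 + R1: [0, 0, 0, 0]
Echelon form has 1 nonzero row, so rank(M) = 1.
Each nonzero row contributes one pivot column: 1 pivot columns.

1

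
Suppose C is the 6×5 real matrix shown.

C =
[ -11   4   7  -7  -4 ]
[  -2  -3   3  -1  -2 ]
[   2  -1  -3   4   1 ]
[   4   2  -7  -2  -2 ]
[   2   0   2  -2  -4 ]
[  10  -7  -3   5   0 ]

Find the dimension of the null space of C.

Row reduce to echelon form.
R2 ← R2 − (2/11)·R1: [0, -41/11, 19/11, 3/11, -14/11]
R3 ← R3 + (2/11)·R1: [0, -3/11, -19/11, 30/11, 3/11]
R4 ← R4 + (4/11)·R1: [0, 38/11, -49/11, -50/11, -38/11]
R5 ← R5 + (2/11)·R1: [0, 8/11, 36/11, -36/11, -52/11]
R6 ← R6 + (10/11)·R1: [0, -37/11, 37/11, -15/11, -40/11]
R3 ← R3 − (3/41)·R2: [0, 0, -76/41, 111/41, 15/41]
R4 ← R4 + (38/41)·R2: [0, 0, -117/41, -176/41, -190/41]
R5 ← R5 + (8/41)·R2: [0, 0, 148/41, -132/41, -204/41]
R6 ← R6 − (37/41)·R2: [0, 0, 74/41, -66/41, -102/41]
R4 ← R4 − (117/76)·R3: [0, 0, 0, -643/76, -395/76]
R5 ← R5 + (37/19)·R3: [0, 0, 0, 39/19, -81/19]
R6 ← R6 + (37/38)·R3: [0, 0, 0, 39/38, -81/38]
R5 ← R5 + (156/643)·R4: [0, 0, 0, 0, -3552/643]
R6 ← R6 + (78/643)·R4: [0, 0, 0, 0, -1776/643]
R6 ← R6 − (1/2)·R5: [0, 0, 0, 0, 0]
5 nonzero rows, so rank(C) = 5.
C has 5 columns; by rank–nullity, nullity = 5 − 5 = 0.

0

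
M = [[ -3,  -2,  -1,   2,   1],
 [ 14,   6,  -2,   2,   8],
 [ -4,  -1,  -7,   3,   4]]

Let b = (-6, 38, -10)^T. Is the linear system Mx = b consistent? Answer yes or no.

yes

Row reduce the augmented matrix [M | b].
R2 ← R2 + (14/3)·R1: [0, -10/3, -20/3, 34/3, 38/3, 10]
R3 ← R3 − (4/3)·R1: [0, 5/3, -17/3, 1/3, 8/3, -2]
R3 ← R3 + (1/2)·R2: [0, 0, -9, 6, 9, 3]
The echelon form has 3 nonzero rows, and every pivot lies in the first 5 columns, so rank(M) = rank([M|b]) = 3.
The system is consistent.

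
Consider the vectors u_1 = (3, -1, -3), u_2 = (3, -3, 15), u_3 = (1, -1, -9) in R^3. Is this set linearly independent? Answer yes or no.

yes

Form the matrix with these vectors as rows and row reduce.
R2 ← R2 − R1: [0, -2, 18]
R3 ← R3 − (1/3)·R1: [0, -2/3, -8]
R3 ← R3 − (1/3)·R2: [0, 0, -14]
3 nonzero rows, so the 3 vectors span a space of dimension 3.
Since 3 = 3, the vectors are linearly independent.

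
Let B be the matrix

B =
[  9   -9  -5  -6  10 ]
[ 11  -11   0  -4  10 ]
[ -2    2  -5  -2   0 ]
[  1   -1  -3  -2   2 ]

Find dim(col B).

2

Row reduce to echelon form.
R2 ← R2 − (11/9)·R1: [0, 0, 55/9, 10/3, -20/9]
R3 ← R3 + (2/9)·R1: [0, 0, -55/9, -10/3, 20/9]
R4 ← R4 − (1/9)·R1: [0, 0, -22/9, -4/3, 8/9]
R3 ← R3 + R2: [0, 0, 0, 0, 0]
R4 ← R4 + (2/5)·R2: [0, 0, 0, 0, 0]
Echelon form has 2 nonzero rows, so rank(B) = 2.
The column space has dimension equal to the rank: 2.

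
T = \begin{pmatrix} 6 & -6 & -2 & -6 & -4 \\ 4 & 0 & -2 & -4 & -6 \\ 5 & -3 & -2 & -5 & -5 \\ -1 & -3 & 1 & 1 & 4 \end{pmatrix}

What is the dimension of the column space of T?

2

Row reduce to echelon form.
R2 ← R2 − (2/3)·R1: [0, 4, -2/3, 0, -10/3]
R3 ← R3 − (5/6)·R1: [0, 2, -1/3, 0, -5/3]
R4 ← R4 + (1/6)·R1: [0, -4, 2/3, 0, 10/3]
R3 ← R3 − (1/2)·R2: [0, 0, 0, 0, 0]
R4 ← R4 + R2: [0, 0, 0, 0, 0]
Echelon form has 2 nonzero rows, so rank(T) = 2.
The column space has dimension equal to the rank: 2.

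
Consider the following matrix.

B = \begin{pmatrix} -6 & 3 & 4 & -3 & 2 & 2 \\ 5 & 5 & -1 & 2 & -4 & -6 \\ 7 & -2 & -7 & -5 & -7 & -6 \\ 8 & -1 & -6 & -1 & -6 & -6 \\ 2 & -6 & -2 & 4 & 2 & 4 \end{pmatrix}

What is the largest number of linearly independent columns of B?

Row reduce to echelon form.
R2 ← R2 + (5/6)·R1: [0, 15/2, 7/3, -1/2, -7/3, -13/3]
R3 ← R3 + (7/6)·R1: [0, 3/2, -7/3, -17/2, -14/3, -11/3]
R4 ← R4 + (4/3)·R1: [0, 3, -2/3, -5, -10/3, -10/3]
R5 ← R5 + (1/3)·R1: [0, -5, -2/3, 3, 8/3, 14/3]
R3 ← R3 − (1/5)·R2: [0, 0, -14/5, -42/5, -21/5, -14/5]
R4 ← R4 − (2/5)·R2: [0, 0, -8/5, -24/5, -12/5, -8/5]
R5 ← R5 + (2/3)·R2: [0, 0, 8/9, 8/3, 10/9, 16/9]
R4 ← R4 − (4/7)·R3: [0, 0, 0, 0, 0, 0]
R5 ← R5 + (20/63)·R3: [0, 0, 0, 0, -2/9, 8/9]
Swap R4 ↔ R5
Echelon form has 4 nonzero rows, so rank(B) = 4.
The rank gives the maximum number of linearly independent columns: 4.

4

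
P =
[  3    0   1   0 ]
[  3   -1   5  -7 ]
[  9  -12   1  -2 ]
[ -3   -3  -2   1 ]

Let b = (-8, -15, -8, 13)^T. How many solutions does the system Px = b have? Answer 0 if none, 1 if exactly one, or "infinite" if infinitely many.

Row reduce the augmented matrix [P | b].
R2 ← R2 − R1: [0, -1, 4, -7, -7]
R3 ← R3 − (3)·R1: [0, -12, -2, -2, 16]
R4 ← R4 + R1: [0, -3, -1, 1, 5]
R3 ← R3 − (12)·R2: [0, 0, -50, 82, 100]
R4 ← R4 − (3)·R2: [0, 0, -13, 22, 26]
R4 ← R4 − (13/50)·R3: [0, 0, 0, 17/25, 0]
The echelon form has 4 nonzero rows, and every pivot lies in the first 4 columns, so rank(P) = rank([P|b]) = 4.
The system is consistent.
rank = 4 = number of unknowns, so the solution is unique.

1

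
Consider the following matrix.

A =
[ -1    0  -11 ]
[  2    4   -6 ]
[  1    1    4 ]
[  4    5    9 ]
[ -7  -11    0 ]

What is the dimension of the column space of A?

Row reduce to echelon form.
R2 ← R2 + (2)·R1: [0, 4, -28]
R3 ← R3 + R1: [0, 1, -7]
R4 ← R4 + (4)·R1: [0, 5, -35]
R5 ← R5 − (7)·R1: [0, -11, 77]
R3 ← R3 − (1/4)·R2: [0, 0, 0]
R4 ← R4 − (5/4)·R2: [0, 0, 0]
R5 ← R5 + (11/4)·R2: [0, 0, 0]
Echelon form has 2 nonzero rows, so rank(A) = 2.
The column space has dimension equal to the rank: 2.

2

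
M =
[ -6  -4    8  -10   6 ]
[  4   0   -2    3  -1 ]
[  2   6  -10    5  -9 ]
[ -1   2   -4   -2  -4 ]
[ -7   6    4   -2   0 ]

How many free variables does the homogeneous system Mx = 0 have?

1

Row reduce to echelon form.
R2 ← R2 + (2/3)·R1: [0, -8/3, 10/3, -11/3, 3]
R3 ← R3 + (1/3)·R1: [0, 14/3, -22/3, 5/3, -7]
R4 ← R4 − (1/6)·R1: [0, 8/3, -16/3, -1/3, -5]
R5 ← R5 − (7/6)·R1: [0, 32/3, -16/3, 29/3, -7]
R3 ← R3 + (7/4)·R2: [0, 0, -3/2, -19/4, -7/4]
R4 ← R4 + R2: [0, 0, -2, -4, -2]
R5 ← R5 + (4)·R2: [0, 0, 8, -5, 5]
R4 ← R4 − (4/3)·R3: [0, 0, 0, 7/3, 1/3]
R5 ← R5 + (16/3)·R3: [0, 0, 0, -91/3, -13/3]
R5 ← R5 + (13)·R4: [0, 0, 0, 0, 0]
4 nonzero rows, so rank(M) = 4.
M has 5 columns; by rank–nullity, nullity = 5 − 4 = 1.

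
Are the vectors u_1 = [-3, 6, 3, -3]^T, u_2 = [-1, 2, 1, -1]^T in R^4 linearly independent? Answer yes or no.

Form the matrix with these vectors as rows and row reduce.
R2 ← R2 − (1/3)·R1: [0, 0, 0, 0]
1 nonzero row, so the 2 vectors span a space of dimension 1.
Since 1 < 2, the vectors are linearly dependent.

no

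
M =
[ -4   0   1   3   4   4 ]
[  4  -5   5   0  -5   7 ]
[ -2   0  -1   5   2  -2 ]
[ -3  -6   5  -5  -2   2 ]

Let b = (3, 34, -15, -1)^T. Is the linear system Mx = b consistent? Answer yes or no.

Row reduce the augmented matrix [M | b].
R2 ← R2 + R1: [0, -5, 6, 3, -1, 11, 37]
R3 ← R3 − (1/2)·R1: [0, 0, -3/2, 7/2, 0, -4, -33/2]
R4 ← R4 − (3/4)·R1: [0, -6, 17/4, -29/4, -5, -1, -13/4]
R4 ← R4 − (6/5)·R2: [0, 0, -59/20, -217/20, -19/5, -71/5, -953/20]
R4 ← R4 − (59/30)·R3: [0, 0, 0, -266/15, -19/5, -19/3, -76/5]
The echelon form has 4 nonzero rows, and every pivot lies in the first 6 columns, so rank(M) = rank([M|b]) = 4.
The system is consistent.

yes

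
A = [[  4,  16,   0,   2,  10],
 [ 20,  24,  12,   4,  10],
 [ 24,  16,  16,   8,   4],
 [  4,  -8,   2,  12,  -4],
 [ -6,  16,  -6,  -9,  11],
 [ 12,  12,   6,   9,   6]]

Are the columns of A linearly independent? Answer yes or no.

no

Row reduce A to echelon form.
R2 ← R2 − (5)·R1: [0, -56, 12, -6, -40]
R3 ← R3 − (6)·R1: [0, -80, 16, -4, -56]
R4 ← R4 − R1: [0, -24, 2, 10, -14]
R5 ← R5 + (3/2)·R1: [0, 40, -6, -6, 26]
R6 ← R6 − (3)·R1: [0, -36, 6, 3, -24]
R3 ← R3 − (10/7)·R2: [0, 0, -8/7, 32/7, 8/7]
R4 ← R4 − (3/7)·R2: [0, 0, -22/7, 88/7, 22/7]
R5 ← R5 + (5/7)·R2: [0, 0, 18/7, -72/7, -18/7]
R6 ← R6 − (9/14)·R2: [0, 0, -12/7, 48/7, 12/7]
R4 ← R4 − (11/4)·R3: [0, 0, 0, 0, 0]
R5 ← R5 + (9/4)·R3: [0, 0, 0, 0, 0]
R6 ← R6 − (3/2)·R3: [0, 0, 0, 0, 0]
3 pivots among 5 columns.
Only 3 < 5 pivot columns, so the columns are linearly dependent.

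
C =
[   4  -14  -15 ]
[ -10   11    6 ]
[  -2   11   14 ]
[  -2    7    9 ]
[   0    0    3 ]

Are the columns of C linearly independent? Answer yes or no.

yes

Row reduce C to echelon form.
R2 ← R2 + (5/2)·R1: [0, -24, -63/2]
R3 ← R3 + (1/2)·R1: [0, 4, 13/2]
R4 ← R4 + (1/2)·R1: [0, 0, 3/2]
R3 ← R3 + (1/6)·R2: [0, 0, 5/4]
R4 ← R4 − (6/5)·R3: [0, 0, 0]
R5 ← R5 − (12/5)·R3: [0, 0, 0]
3 pivots among 3 columns.
Every column is a pivot column, so the columns are linearly independent.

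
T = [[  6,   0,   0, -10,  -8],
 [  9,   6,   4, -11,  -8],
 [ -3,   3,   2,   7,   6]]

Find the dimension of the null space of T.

3

Row reduce to echelon form.
R2 ← R2 − (3/2)·R1: [0, 6, 4, 4, 4]
R3 ← R3 + (1/2)·R1: [0, 3, 2, 2, 2]
R3 ← R3 − (1/2)·R2: [0, 0, 0, 0, 0]
2 nonzero rows, so rank(T) = 2.
T has 5 columns; by rank–nullity, nullity = 5 − 2 = 3.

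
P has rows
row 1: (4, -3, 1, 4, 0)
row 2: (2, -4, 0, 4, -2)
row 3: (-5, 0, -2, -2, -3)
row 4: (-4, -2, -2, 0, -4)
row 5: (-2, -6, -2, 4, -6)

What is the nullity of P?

3

Row reduce to echelon form.
R2 ← R2 − (1/2)·R1: [0, -5/2, -1/2, 2, -2]
R3 ← R3 + (5/4)·R1: [0, -15/4, -3/4, 3, -3]
R4 ← R4 + R1: [0, -5, -1, 4, -4]
R5 ← R5 + (1/2)·R1: [0, -15/2, -3/2, 6, -6]
R3 ← R3 − (3/2)·R2: [0, 0, 0, 0, 0]
R4 ← R4 − (2)·R2: [0, 0, 0, 0, 0]
R5 ← R5 − (3)·R2: [0, 0, 0, 0, 0]
2 nonzero rows, so rank(P) = 2.
P has 5 columns; by rank–nullity, nullity = 5 − 2 = 3.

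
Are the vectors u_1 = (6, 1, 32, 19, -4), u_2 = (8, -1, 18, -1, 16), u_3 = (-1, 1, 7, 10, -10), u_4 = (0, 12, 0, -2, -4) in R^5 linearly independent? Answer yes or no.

Form the matrix with these vectors as rows and row reduce.
R2 ← R2 − (4/3)·R1: [0, -7/3, -74/3, -79/3, 64/3]
R3 ← R3 + (1/6)·R1: [0, 7/6, 37/3, 79/6, -32/3]
R3 ← R3 + (1/2)·R2: [0, 0, 0, 0, 0]
R4 ← R4 + (36/7)·R2: [0, 0, -888/7, -962/7, 740/7]
Swap R3 ↔ R4
3 nonzero rows, so the 4 vectors span a space of dimension 3.
Since 3 < 4, the vectors are linearly dependent.

no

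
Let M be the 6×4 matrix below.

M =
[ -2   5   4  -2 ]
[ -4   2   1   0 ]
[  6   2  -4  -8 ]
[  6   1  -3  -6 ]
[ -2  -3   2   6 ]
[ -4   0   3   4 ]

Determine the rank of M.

Row reduce to echelon form.
R2 ← R2 − (2)·R1: [0, -8, -7, 4]
R3 ← R3 + (3)·R1: [0, 17, 8, -14]
R4 ← R4 + (3)·R1: [0, 16, 9, -12]
R5 ← R5 − R1: [0, -8, -2, 8]
R6 ← R6 − (2)·R1: [0, -10, -5, 8]
R3 ← R3 + (17/8)·R2: [0, 0, -55/8, -11/2]
R4 ← R4 + (2)·R2: [0, 0, -5, -4]
R5 ← R5 − R2: [0, 0, 5, 4]
R6 ← R6 − (5/4)·R2: [0, 0, 15/4, 3]
R4 ← R4 − (8/11)·R3: [0, 0, 0, 0]
R5 ← R5 + (8/11)·R3: [0, 0, 0, 0]
R6 ← R6 + (6/11)·R3: [0, 0, 0, 0]
Echelon form has 3 nonzero rows, so rank(M) = 3.

3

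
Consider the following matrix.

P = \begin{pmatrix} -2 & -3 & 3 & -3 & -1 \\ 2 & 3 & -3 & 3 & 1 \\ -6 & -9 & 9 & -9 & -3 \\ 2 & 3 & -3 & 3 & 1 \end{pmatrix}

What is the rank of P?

1

Row reduce to echelon form.
R2 ← R2 + R1: [0, 0, 0, 0, 0]
R3 ← R3 − (3)·R1: [0, 0, 0, 0, 0]
R4 ← R4 + R1: [0, 0, 0, 0, 0]
Echelon form has 1 nonzero row, so rank(P) = 1.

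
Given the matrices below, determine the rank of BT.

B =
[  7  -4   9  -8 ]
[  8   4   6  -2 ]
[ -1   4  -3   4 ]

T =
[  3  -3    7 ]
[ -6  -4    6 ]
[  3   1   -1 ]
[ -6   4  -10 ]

First compute BT:
[[120, -28,  96],
 [ 30, -42,  94],
 [-60,   0, -20]]
Now row reduce the product.
R2 ← R2 − (1/4)·R1: [0, -35, 70]
R3 ← R3 + (1/2)·R1: [0, -14, 28]
R3 ← R3 − (2/5)·R2: [0, 0, 0]
2 nonzero rows, so rank(BT) = 2.

2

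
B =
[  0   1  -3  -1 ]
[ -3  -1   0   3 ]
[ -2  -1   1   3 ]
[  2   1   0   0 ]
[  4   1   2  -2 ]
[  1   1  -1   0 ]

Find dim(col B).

4

Row reduce to echelon form.
Swap R1 ↔ R2
R3 ← R3 − (2/3)·R1: [0, -1/3, 1, 1]
R4 ← R4 + (2/3)·R1: [0, 1/3, 0, 2]
R5 ← R5 + (4/3)·R1: [0, -1/3, 2, 2]
R6 ← R6 + (1/3)·R1: [0, 2/3, -1, 1]
R3 ← R3 + (1/3)·R2: [0, 0, 0, 2/3]
R4 ← R4 − (1/3)·R2: [0, 0, 1, 7/3]
R5 ← R5 + (1/3)·R2: [0, 0, 1, 5/3]
R6 ← R6 − (2/3)·R2: [0, 0, 1, 5/3]
Swap R3 ↔ R4
R5 ← R5 − R3: [0, 0, 0, -2/3]
R6 ← R6 − R3: [0, 0, 0, -2/3]
R5 ← R5 + R4: [0, 0, 0, 0]
R6 ← R6 + R4: [0, 0, 0, 0]
Echelon form has 4 nonzero rows, so rank(B) = 4.
The column space has dimension equal to the rank: 4.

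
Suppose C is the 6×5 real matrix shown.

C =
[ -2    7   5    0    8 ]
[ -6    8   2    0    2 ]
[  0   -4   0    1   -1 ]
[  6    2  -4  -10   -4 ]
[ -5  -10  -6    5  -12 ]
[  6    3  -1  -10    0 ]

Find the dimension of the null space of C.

Row reduce to echelon form.
R2 ← R2 − (3)·R1: [0, -13, -13, 0, -22]
R4 ← R4 + (3)·R1: [0, 23, 11, -10, 20]
R5 ← R5 − (5/2)·R1: [0, -55/2, -37/2, 5, -32]
R6 ← R6 + (3)·R1: [0, 24, 14, -10, 24]
R3 ← R3 − (4/13)·R2: [0, 0, 4, 1, 75/13]
R4 ← R4 + (23/13)·R2: [0, 0, -12, -10, -246/13]
R5 ← R5 − (55/26)·R2: [0, 0, 9, 5, 189/13]
R6 ← R6 + (24/13)·R2: [0, 0, -10, -10, -216/13]
R4 ← R4 + (3)·R3: [0, 0, 0, -7, -21/13]
R5 ← R5 − (9/4)·R3: [0, 0, 0, 11/4, 81/52]
R6 ← R6 + (5/2)·R3: [0, 0, 0, -15/2, -57/26]
R5 ← R5 + (11/28)·R4: [0, 0, 0, 0, 12/13]
R6 ← R6 − (15/14)·R4: [0, 0, 0, 0, -6/13]
R6 ← R6 + (1/2)·R5: [0, 0, 0, 0, 0]
5 nonzero rows, so rank(C) = 5.
C has 5 columns; by rank–nullity, nullity = 5 − 5 = 0.

0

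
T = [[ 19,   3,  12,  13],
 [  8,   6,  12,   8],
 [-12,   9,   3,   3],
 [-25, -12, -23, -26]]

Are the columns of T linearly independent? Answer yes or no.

no

Row reduce T to echelon form.
R2 ← R2 − (8/19)·R1: [0, 90/19, 132/19, 48/19]
R3 ← R3 + (12/19)·R1: [0, 207/19, 201/19, 213/19]
R4 ← R4 + (25/19)·R1: [0, -153/19, -137/19, -169/19]
R3 ← R3 − (23/10)·R2: [0, 0, -27/5, 27/5]
R4 ← R4 + (17/10)·R2: [0, 0, 23/5, -23/5]
R4 ← R4 + (23/27)·R3: [0, 0, 0, 0]
3 pivots among 4 columns.
Only 3 < 4 pivot columns, so the columns are linearly dependent.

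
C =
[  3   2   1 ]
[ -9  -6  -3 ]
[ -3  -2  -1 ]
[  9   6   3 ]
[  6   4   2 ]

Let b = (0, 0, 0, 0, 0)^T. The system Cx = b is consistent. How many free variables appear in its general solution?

2

Row reduce the augmented matrix [C | b].
R2 ← R2 + (3)·R1: [0, 0, 0, 0]
R3 ← R3 + R1: [0, 0, 0, 0]
R4 ← R4 − (3)·R1: [0, 0, 0, 0]
R5 ← R5 − (2)·R1: [0, 0, 0, 0]
The echelon form has 1 nonzero rows, and every pivot lies in the first 3 columns, so rank(C) = rank([C|b]) = 1.
The system is consistent.
Free variables = (unknowns) − (rank) = 3 − 1 = 2.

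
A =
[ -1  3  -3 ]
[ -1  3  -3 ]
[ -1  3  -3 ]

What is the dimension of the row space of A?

1

Row reduce to echelon form.
R2 ← R2 − R1: [0, 0, 0]
R3 ← R3 − R1: [0, 0, 0]
Echelon form has 1 nonzero row, so rank(A) = 1.
The row space has dimension equal to the rank: 1.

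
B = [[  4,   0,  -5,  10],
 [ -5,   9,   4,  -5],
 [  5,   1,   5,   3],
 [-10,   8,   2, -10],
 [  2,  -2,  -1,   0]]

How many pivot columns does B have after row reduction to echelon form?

Row reduce to echelon form.
R2 ← R2 + (5/4)·R1: [0, 9, -9/4, 15/2]
R3 ← R3 − (5/4)·R1: [0, 1, 45/4, -19/2]
R4 ← R4 + (5/2)·R1: [0, 8, -21/2, 15]
R5 ← R5 − (1/2)·R1: [0, -2, 3/2, -5]
R3 ← R3 − (1/9)·R2: [0, 0, 23/2, -31/3]
R4 ← R4 − (8/9)·R2: [0, 0, -17/2, 25/3]
R5 ← R5 + (2/9)·R2: [0, 0, 1, -10/3]
R4 ← R4 + (17/23)·R3: [0, 0, 0, 16/23]
R5 ← R5 − (2/23)·R3: [0, 0, 0, -56/23]
R5 ← R5 + (7/2)·R4: [0, 0, 0, 0]
Echelon form has 4 nonzero rows, so rank(B) = 4.
Each nonzero row contributes one pivot column: 4 pivot columns.

4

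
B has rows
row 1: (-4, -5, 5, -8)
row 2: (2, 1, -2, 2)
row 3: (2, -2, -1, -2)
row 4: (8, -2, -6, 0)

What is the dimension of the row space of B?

2

Row reduce to echelon form.
R2 ← R2 + (1/2)·R1: [0, -3/2, 1/2, -2]
R3 ← R3 + (1/2)·R1: [0, -9/2, 3/2, -6]
R4 ← R4 + (2)·R1: [0, -12, 4, -16]
R3 ← R3 − (3)·R2: [0, 0, 0, 0]
R4 ← R4 − (8)·R2: [0, 0, 0, 0]
Echelon form has 2 nonzero rows, so rank(B) = 2.
The row space has dimension equal to the rank: 2.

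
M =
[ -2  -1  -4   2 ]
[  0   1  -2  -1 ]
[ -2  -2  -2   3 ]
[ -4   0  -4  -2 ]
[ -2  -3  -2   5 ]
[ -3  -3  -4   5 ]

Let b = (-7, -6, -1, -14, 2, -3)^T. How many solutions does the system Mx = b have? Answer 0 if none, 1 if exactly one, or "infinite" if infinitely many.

Row reduce the augmented matrix [M | b].
R3 ← R3 − R1: [0, -1, 2, 1, 6]
R4 ← R4 − (2)·R1: [0, 2, 4, -6, 0]
R5 ← R5 − R1: [0, -2, 2, 3, 9]
R6 ← R6 − (3/2)·R1: [0, -3/2, 2, 2, 15/2]
R3 ← R3 + R2: [0, 0, 0, 0, 0]
R4 ← R4 − (2)·R2: [0, 0, 8, -4, 12]
R5 ← R5 + (2)·R2: [0, 0, -2, 1, -3]
R6 ← R6 + (3/2)·R2: [0, 0, -1, 1/2, -3/2]
Swap R3 ↔ R4
R5 ← R5 + (1/4)·R3: [0, 0, 0, 0, 0]
R6 ← R6 + (1/8)·R3: [0, 0, 0, 0, 0]
The echelon form has 3 nonzero rows, and every pivot lies in the first 4 columns, so rank(M) = rank([M|b]) = 3.
The system is consistent.
rank = 3 < 4 unknowns, so there are infinitely many solutions.

infinite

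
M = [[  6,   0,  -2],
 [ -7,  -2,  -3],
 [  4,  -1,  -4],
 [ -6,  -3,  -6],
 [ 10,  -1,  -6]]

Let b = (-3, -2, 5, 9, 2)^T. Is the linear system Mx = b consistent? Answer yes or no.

Row reduce the augmented matrix [M | b].
R2 ← R2 + (7/6)·R1: [0, -2, -16/3, -11/2]
R3 ← R3 − (2/3)·R1: [0, -1, -8/3, 7]
R4 ← R4 + R1: [0, -3, -8, 6]
R5 ← R5 − (5/3)·R1: [0, -1, -8/3, 7]
R3 ← R3 − (1/2)·R2: [0, 0, 0, 39/4]
R4 ← R4 − (3/2)·R2: [0, 0, 0, 57/4]
R5 ← R5 − (1/2)·R2: [0, 0, 0, 39/4]
R4 ← R4 − (19/13)·R3: [0, 0, 0, 0]
R5 ← R5 − R3: [0, 0, 0, 0]
The echelon form has 3 nonzero rows; the last pivot sits in the augmented column, so rank(M) = 2 but rank([M|b]) = 3.
Since the ranks differ, the system is inconsistent.

no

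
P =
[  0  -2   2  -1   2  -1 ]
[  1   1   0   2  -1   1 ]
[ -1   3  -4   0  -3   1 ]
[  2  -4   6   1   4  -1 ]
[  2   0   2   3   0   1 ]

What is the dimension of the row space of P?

2

Row reduce to echelon form.
Swap R1 ↔ R2
R3 ← R3 + R1: [0, 4, -4, 2, -4, 2]
R4 ← R4 − (2)·R1: [0, -6, 6, -3, 6, -3]
R5 ← R5 − (2)·R1: [0, -2, 2, -1, 2, -1]
R3 ← R3 + (2)·R2: [0, 0, 0, 0, 0, 0]
R4 ← R4 − (3)·R2: [0, 0, 0, 0, 0, 0]
R5 ← R5 − R2: [0, 0, 0, 0, 0, 0]
Echelon form has 2 nonzero rows, so rank(P) = 2.
The row space has dimension equal to the rank: 2.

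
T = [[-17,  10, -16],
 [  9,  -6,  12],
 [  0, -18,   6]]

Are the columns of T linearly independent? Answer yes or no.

Row reduce T to echelon form.
R2 ← R2 + (9/17)·R1: [0, -12/17, 60/17]
R3 ← R3 − (51/2)·R2: [0, 0, -84]
3 pivots among 3 columns.
Every column is a pivot column, so the columns are linearly independent.

yes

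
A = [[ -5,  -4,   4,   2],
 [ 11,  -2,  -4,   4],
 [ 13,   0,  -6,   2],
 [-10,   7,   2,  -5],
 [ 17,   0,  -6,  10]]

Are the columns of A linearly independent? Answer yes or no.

no

Row reduce A to echelon form.
R2 ← R2 + (11/5)·R1: [0, -54/5, 24/5, 42/5]
R3 ← R3 + (13/5)·R1: [0, -52/5, 22/5, 36/5]
R4 ← R4 − (2)·R1: [0, 15, -6, -9]
R5 ← R5 + (17/5)·R1: [0, -68/5, 38/5, 84/5]
R3 ← R3 − (26/27)·R2: [0, 0, -2/9, -8/9]
R4 ← R4 + (25/18)·R2: [0, 0, 2/3, 8/3]
R5 ← R5 − (34/27)·R2: [0, 0, 14/9, 56/9]
R4 ← R4 + (3)·R3: [0, 0, 0, 0]
R5 ← R5 + (7)·R3: [0, 0, 0, 0]
3 pivots among 4 columns.
Only 3 < 4 pivot columns, so the columns are linearly dependent.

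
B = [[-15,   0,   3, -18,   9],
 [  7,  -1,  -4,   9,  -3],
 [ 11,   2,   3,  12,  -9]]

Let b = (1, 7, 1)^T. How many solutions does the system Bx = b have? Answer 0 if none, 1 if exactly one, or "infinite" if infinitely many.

0

Row reduce the augmented matrix [B | b].
R2 ← R2 + (7/15)·R1: [0, -1, -13/5, 3/5, 6/5, 112/15]
R3 ← R3 + (11/15)·R1: [0, 2, 26/5, -6/5, -12/5, 26/15]
R3 ← R3 + (2)·R2: [0, 0, 0, 0, 0, 50/3]
The echelon form has 3 nonzero rows; the last pivot sits in the augmented column, so rank(B) = 2 but rank([B|b]) = 3.
Since the ranks differ, the system is inconsistent.
It has no solutions.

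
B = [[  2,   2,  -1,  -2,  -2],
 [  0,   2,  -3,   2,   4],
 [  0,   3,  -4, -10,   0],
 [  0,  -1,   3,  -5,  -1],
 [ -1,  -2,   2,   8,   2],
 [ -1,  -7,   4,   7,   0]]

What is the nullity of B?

0

Row reduce to echelon form.
R5 ← R5 + (1/2)·R1: [0, -1, 3/2, 7, 1]
R6 ← R6 + (1/2)·R1: [0, -6, 7/2, 6, -1]
R3 ← R3 − (3/2)·R2: [0, 0, 1/2, -13, -6]
R4 ← R4 + (1/2)·R2: [0, 0, 3/2, -4, 1]
R5 ← R5 + (1/2)·R2: [0, 0, 0, 8, 3]
R6 ← R6 + (3)·R2: [0, 0, -11/2, 12, 11]
R4 ← R4 − (3)·R3: [0, 0, 0, 35, 19]
R6 ← R6 + (11)·R3: [0, 0, 0, -131, -55]
R5 ← R5 − (8/35)·R4: [0, 0, 0, 0, -47/35]
R6 ← R6 + (131/35)·R4: [0, 0, 0, 0, 564/35]
R6 ← R6 + (12)·R5: [0, 0, 0, 0, 0]
5 nonzero rows, so rank(B) = 5.
B has 5 columns; by rank–nullity, nullity = 5 − 5 = 0.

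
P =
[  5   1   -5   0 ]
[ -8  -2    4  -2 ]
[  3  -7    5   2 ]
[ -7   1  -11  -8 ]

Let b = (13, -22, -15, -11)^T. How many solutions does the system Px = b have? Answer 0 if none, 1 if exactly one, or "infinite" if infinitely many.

Row reduce the augmented matrix [P | b].
R2 ← R2 + (8/5)·R1: [0, -2/5, -4, -2, -6/5]
R3 ← R3 − (3/5)·R1: [0, -38/5, 8, 2, -114/5]
R4 ← R4 + (7/5)·R1: [0, 12/5, -18, -8, 36/5]
R3 ← R3 − (19)·R2: [0, 0, 84, 40, 0]
R4 ← R4 + (6)·R2: [0, 0, -42, -20, 0]
R4 ← R4 + (1/2)·R3: [0, 0, 0, 0, 0]
The echelon form has 3 nonzero rows, and every pivot lies in the first 4 columns, so rank(P) = rank([P|b]) = 3.
The system is consistent.
rank = 3 < 4 unknowns, so there are infinitely many solutions.

infinite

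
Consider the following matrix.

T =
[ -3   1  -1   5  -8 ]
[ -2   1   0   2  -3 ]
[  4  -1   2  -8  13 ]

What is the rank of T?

2

Row reduce to echelon form.
R2 ← R2 − (2/3)·R1: [0, 1/3, 2/3, -4/3, 7/3]
R3 ← R3 + (4/3)·R1: [0, 1/3, 2/3, -4/3, 7/3]
R3 ← R3 − R2: [0, 0, 0, 0, 0]
Echelon form has 2 nonzero rows, so rank(T) = 2.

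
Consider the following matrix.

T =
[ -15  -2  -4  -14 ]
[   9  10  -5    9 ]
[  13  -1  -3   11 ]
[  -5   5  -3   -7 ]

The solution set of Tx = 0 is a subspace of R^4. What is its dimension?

0

Row reduce to echelon form.
R2 ← R2 + (3/5)·R1: [0, 44/5, -37/5, 3/5]
R3 ← R3 + (13/15)·R1: [0, -41/15, -97/15, -17/15]
R4 ← R4 − (1/3)·R1: [0, 17/3, -5/3, -7/3]
R3 ← R3 + (41/132)·R2: [0, 0, -1157/132, -125/132]
R4 ← R4 − (85/132)·R2: [0, 0, 409/132, -359/132]
R4 ← R4 + (409/1157)·R3: [0, 0, 0, -3534/1157]
4 nonzero rows, so rank(T) = 4.
T has 4 columns; by rank–nullity, nullity = 4 − 4 = 0.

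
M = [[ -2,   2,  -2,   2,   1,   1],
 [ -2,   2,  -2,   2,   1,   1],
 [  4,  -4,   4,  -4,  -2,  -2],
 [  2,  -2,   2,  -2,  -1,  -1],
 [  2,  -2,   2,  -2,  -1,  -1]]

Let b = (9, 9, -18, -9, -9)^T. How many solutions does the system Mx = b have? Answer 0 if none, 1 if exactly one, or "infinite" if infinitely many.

Row reduce the augmented matrix [M | b].
R2 ← R2 − R1: [0, 0, 0, 0, 0, 0, 0]
R3 ← R3 + (2)·R1: [0, 0, 0, 0, 0, 0, 0]
R4 ← R4 + R1: [0, 0, 0, 0, 0, 0, 0]
R5 ← R5 + R1: [0, 0, 0, 0, 0, 0, 0]
The echelon form has 1 nonzero rows, and every pivot lies in the first 6 columns, so rank(M) = rank([M|b]) = 1.
The system is consistent.
rank = 1 < 6 unknowns, so there are infinitely many solutions.

infinite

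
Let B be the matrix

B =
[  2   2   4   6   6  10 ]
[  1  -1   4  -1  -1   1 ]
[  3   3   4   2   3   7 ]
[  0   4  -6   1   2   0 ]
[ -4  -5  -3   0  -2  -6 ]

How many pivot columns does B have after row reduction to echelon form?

3

Row reduce to echelon form.
R2 ← R2 − (1/2)·R1: [0, -2, 2, -4, -4, -4]
R3 ← R3 − (3/2)·R1: [0, 0, -2, -7, -6, -8]
R5 ← R5 + (2)·R1: [0, -1, 5, 12, 10, 14]
R4 ← R4 + (2)·R2: [0, 0, -2, -7, -6, -8]
R5 ← R5 − (1/2)·R2: [0, 0, 4, 14, 12, 16]
R4 ← R4 − R3: [0, 0, 0, 0, 0, 0]
R5 ← R5 + (2)·R3: [0, 0, 0, 0, 0, 0]
Echelon form has 3 nonzero rows, so rank(B) = 3.
Each nonzero row contributes one pivot column: 3 pivot columns.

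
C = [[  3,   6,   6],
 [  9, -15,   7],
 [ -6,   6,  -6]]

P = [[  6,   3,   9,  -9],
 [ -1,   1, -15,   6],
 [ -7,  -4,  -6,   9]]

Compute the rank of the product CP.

First compute CP:
[[-30,  -9, -99,  63],
 [ 20, -16, 264, -108],
 [  0,  12, -108,  36]]
Now row reduce the product.
R2 ← R2 + (2/3)·R1: [0, -22, 198, -66]
R3 ← R3 + (6/11)·R2: [0, 0, 0, 0]
2 nonzero rows, so rank(CP) = 2.

2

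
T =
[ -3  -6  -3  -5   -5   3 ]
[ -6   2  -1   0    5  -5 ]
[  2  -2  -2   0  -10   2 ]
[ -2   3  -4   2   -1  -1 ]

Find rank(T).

4

Row reduce to echelon form.
R2 ← R2 − (2)·R1: [0, 14, 5, 10, 15, -11]
R3 ← R3 + (2/3)·R1: [0, -6, -4, -10/3, -40/3, 4]
R4 ← R4 − (2/3)·R1: [0, 7, -2, 16/3, 7/3, -3]
R3 ← R3 + (3/7)·R2: [0, 0, -13/7, 20/21, -145/21, -5/7]
R4 ← R4 − (1/2)·R2: [0, 0, -9/2, 1/3, -31/6, 5/2]
R4 ← R4 − (63/26)·R3: [0, 0, 0, -77/39, 451/39, 55/13]
Echelon form has 4 nonzero rows, so rank(T) = 4.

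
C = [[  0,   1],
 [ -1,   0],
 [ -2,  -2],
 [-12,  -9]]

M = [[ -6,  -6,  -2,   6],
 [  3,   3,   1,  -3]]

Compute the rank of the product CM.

1

First compute CM:
[[  3,   3,   1,  -3],
 [  6,   6,   2,  -6],
 [  6,   6,   2,  -6],
 [ 45,  45,  15, -45]]
Now row reduce the product.
R2 ← R2 − (2)·R1: [0, 0, 0, 0]
R3 ← R3 − (2)·R1: [0, 0, 0, 0]
R4 ← R4 − (15)·R1: [0, 0, 0, 0]
1 nonzero row, so rank(CM) = 1.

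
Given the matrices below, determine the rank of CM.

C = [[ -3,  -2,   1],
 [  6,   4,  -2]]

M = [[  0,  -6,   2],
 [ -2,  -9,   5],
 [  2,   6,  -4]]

First compute CM:
[[  6,  42, -20],
 [-12, -84,  40]]
Now row reduce the product.
R2 ← R2 + (2)·R1: [0, 0, 0]
1 nonzero row, so rank(CM) = 1.

1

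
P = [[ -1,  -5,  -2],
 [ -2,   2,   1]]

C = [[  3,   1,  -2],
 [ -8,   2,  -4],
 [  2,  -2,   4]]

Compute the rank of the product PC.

First compute PC:
[[ 33,  -7,  14],
 [-20,   0,   0]]
Now row reduce the product.
R2 ← R2 + (20/33)·R1: [0, -140/33, 280/33]
2 nonzero rows, so rank(PC) = 2.

2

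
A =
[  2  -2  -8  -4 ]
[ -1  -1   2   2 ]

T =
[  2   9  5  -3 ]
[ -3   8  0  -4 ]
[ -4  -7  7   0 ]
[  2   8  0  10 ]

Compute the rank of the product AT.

2

First compute AT:
[[ 34,  26, -46, -38],
 [ -3, -15,   9,  27]]
Now row reduce the product.
R2 ← R2 + (3/34)·R1: [0, -216/17, 84/17, 402/17]
2 nonzero rows, so rank(AT) = 2.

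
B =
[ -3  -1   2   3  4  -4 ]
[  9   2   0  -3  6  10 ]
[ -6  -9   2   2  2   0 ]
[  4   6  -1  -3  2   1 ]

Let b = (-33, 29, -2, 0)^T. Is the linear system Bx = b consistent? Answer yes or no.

yes

Row reduce the augmented matrix [B | b].
R2 ← R2 + (3)·R1: [0, -1, 6, 6, 18, -2, -70]
R3 ← R3 − (2)·R1: [0, -7, -2, -4, -6, 8, 64]
R4 ← R4 + (4/3)·R1: [0, 14/3, 5/3, 1, 22/3, -13/3, -44]
R3 ← R3 − (7)·R2: [0, 0, -44, -46, -132, 22, 554]
R4 ← R4 + (14/3)·R2: [0, 0, 89/3, 29, 274/3, -41/3, -1112/3]
R4 ← R4 + (89/132)·R3: [0, 0, 0, -133/66, 7/3, 7/6, 63/22]
The echelon form has 4 nonzero rows, and every pivot lies in the first 6 columns, so rank(B) = rank([B|b]) = 4.
The system is consistent.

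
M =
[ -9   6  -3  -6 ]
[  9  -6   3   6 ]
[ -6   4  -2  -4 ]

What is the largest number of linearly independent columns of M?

Row reduce to echelon form.
R2 ← R2 + R1: [0, 0, 0, 0]
R3 ← R3 − (2/3)·R1: [0, 0, 0, 0]
Echelon form has 1 nonzero row, so rank(M) = 1.
The rank gives the maximum number of linearly independent columns: 1.

1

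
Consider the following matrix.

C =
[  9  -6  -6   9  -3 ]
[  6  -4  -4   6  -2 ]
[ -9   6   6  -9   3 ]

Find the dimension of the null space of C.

4

Row reduce to echelon form.
R2 ← R2 − (2/3)·R1: [0, 0, 0, 0, 0]
R3 ← R3 + R1: [0, 0, 0, 0, 0]
1 nonzero row, so rank(C) = 1.
C has 5 columns; by rank–nullity, nullity = 5 − 1 = 4.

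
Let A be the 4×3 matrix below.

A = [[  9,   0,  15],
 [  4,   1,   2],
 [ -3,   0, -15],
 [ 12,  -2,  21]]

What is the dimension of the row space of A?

Row reduce to echelon form.
R2 ← R2 − (4/9)·R1: [0, 1, -14/3]
R3 ← R3 + (1/3)·R1: [0, 0, -10]
R4 ← R4 − (4/3)·R1: [0, -2, 1]
R4 ← R4 + (2)·R2: [0, 0, -25/3]
R4 ← R4 − (5/6)·R3: [0, 0, 0]
Echelon form has 3 nonzero rows, so rank(A) = 3.
The row space has dimension equal to the rank: 3.

3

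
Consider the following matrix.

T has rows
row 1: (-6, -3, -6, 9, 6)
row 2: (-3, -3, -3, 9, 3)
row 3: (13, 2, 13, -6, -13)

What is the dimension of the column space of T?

Row reduce to echelon form.
R2 ← R2 − (1/2)·R1: [0, -3/2, 0, 9/2, 0]
R3 ← R3 + (13/6)·R1: [0, -9/2, 0, 27/2, 0]
R3 ← R3 − (3)·R2: [0, 0, 0, 0, 0]
Echelon form has 2 nonzero rows, so rank(T) = 2.
The column space has dimension equal to the rank: 2.

2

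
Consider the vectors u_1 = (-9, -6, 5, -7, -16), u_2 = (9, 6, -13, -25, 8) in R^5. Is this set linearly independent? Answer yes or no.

yes

Form the matrix with these vectors as rows and row reduce.
R2 ← R2 + R1: [0, 0, -8, -32, -8]
2 nonzero rows, so the 2 vectors span a space of dimension 2.
Since 2 = 2, the vectors are linearly independent.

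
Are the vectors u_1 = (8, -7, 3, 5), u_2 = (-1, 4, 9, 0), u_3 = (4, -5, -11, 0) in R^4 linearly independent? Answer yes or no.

Form the matrix with these vectors as rows and row reduce.
R2 ← R2 + (1/8)·R1: [0, 25/8, 75/8, 5/8]
R3 ← R3 − (1/2)·R1: [0, -3/2, -25/2, -5/2]
R3 ← R3 + (12/25)·R2: [0, 0, -8, -11/5]
3 nonzero rows, so the 3 vectors span a space of dimension 3.
Since 3 = 3, the vectors are linearly independent.

yes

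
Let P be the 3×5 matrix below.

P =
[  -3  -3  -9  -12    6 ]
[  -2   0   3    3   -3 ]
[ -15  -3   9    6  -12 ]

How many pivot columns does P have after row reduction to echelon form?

Row reduce to echelon form.
R2 ← R2 − (2/3)·R1: [0, 2, 9, 11, -7]
R3 ← R3 − (5)·R1: [0, 12, 54, 66, -42]
R3 ← R3 − (6)·R2: [0, 0, 0, 0, 0]
Echelon form has 2 nonzero rows, so rank(P) = 2.
Each nonzero row contributes one pivot column: 2 pivot columns.

2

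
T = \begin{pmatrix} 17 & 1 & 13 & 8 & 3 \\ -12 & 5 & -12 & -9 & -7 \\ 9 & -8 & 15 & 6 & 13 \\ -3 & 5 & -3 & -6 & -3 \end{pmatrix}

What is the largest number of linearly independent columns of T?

Row reduce to echelon form.
R2 ← R2 + (12/17)·R1: [0, 97/17, -48/17, -57/17, -83/17]
R3 ← R3 − (9/17)·R1: [0, -145/17, 138/17, 30/17, 194/17]
R4 ← R4 + (3/17)·R1: [0, 88/17, -12/17, -78/17, -42/17]
R3 ← R3 + (145/97)·R2: [0, 0, 378/97, -315/97, 399/97]
R4 ← R4 − (88/97)·R2: [0, 0, 180/97, -150/97, 190/97]
R4 ← R4 − (10/21)·R3: [0, 0, 0, 0, 0]
Echelon form has 3 nonzero rows, so rank(T) = 3.
The rank gives the maximum number of linearly independent columns: 3.

3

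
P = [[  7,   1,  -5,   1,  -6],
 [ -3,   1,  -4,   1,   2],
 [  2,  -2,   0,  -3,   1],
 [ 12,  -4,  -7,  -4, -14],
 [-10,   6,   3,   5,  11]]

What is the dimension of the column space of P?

Row reduce to echelon form.
R2 ← R2 + (3/7)·R1: [0, 10/7, -43/7, 10/7, -4/7]
R3 ← R3 − (2/7)·R1: [0, -16/7, 10/7, -23/7, 19/7]
R4 ← R4 − (12/7)·R1: [0, -40/7, 11/7, -40/7, -26/7]
R5 ← R5 + (10/7)·R1: [0, 52/7, -29/7, 45/7, 17/7]
R3 ← R3 + (8/5)·R2: [0, 0, -42/5, -1, 9/5]
R4 ← R4 + (4)·R2: [0, 0, -23, 0, -6]
R5 ← R5 − (26/5)·R2: [0, 0, 139/5, -1, 27/5]
R4 ← R4 − (115/42)·R3: [0, 0, 0, 115/42, -153/14]
R5 ← R5 + (139/42)·R3: [0, 0, 0, -181/42, 159/14]
R5 ← R5 + (181/115)·R4: [0, 0, 0, 0, -672/115]
Echelon form has 5 nonzero rows, so rank(P) = 5.
The column space has dimension equal to the rank: 5.

5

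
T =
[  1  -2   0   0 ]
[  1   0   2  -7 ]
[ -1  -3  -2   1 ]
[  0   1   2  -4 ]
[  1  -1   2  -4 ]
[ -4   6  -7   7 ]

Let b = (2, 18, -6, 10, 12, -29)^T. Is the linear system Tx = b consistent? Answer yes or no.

Row reduce the augmented matrix [T | b].
R2 ← R2 − R1: [0, 2, 2, -7, 16]
R3 ← R3 + R1: [0, -5, -2, 1, -4]
R5 ← R5 − R1: [0, 1, 2, -4, 10]
R6 ← R6 + (4)·R1: [0, -2, -7, 7, -21]
R3 ← R3 + (5/2)·R2: [0, 0, 3, -33/2, 36]
R4 ← R4 − (1/2)·R2: [0, 0, 1, -1/2, 2]
R5 ← R5 − (1/2)·R2: [0, 0, 1, -1/2, 2]
R6 ← R6 + R2: [0, 0, -5, 0, -5]
R4 ← R4 − (1/3)·R3: [0, 0, 0, 5, -10]
R5 ← R5 − (1/3)·R3: [0, 0, 0, 5, -10]
R6 ← R6 + (5/3)·R3: [0, 0, 0, -55/2, 55]
R5 ← R5 − R4: [0, 0, 0, 0, 0]
R6 ← R6 + (11/2)·R4: [0, 0, 0, 0, 0]
The echelon form has 4 nonzero rows, and every pivot lies in the first 4 columns, so rank(T) = rank([T|b]) = 4.
The system is consistent.

yes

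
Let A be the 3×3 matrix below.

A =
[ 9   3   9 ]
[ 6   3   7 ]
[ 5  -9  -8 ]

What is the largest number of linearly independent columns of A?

Row reduce to echelon form.
R2 ← R2 − (2/3)·R1: [0, 1, 1]
R3 ← R3 − (5/9)·R1: [0, -32/3, -13]
R3 ← R3 + (32/3)·R2: [0, 0, -7/3]
Echelon form has 3 nonzero rows, so rank(A) = 3.
The rank gives the maximum number of linearly independent columns: 3.

3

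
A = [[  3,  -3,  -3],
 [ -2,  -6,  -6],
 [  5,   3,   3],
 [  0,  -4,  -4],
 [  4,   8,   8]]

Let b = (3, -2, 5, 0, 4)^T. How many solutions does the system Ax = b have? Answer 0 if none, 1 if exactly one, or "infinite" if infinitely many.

infinite

Row reduce the augmented matrix [A | b].
R2 ← R2 + (2/3)·R1: [0, -8, -8, 0]
R3 ← R3 − (5/3)·R1: [0, 8, 8, 0]
R5 ← R5 − (4/3)·R1: [0, 12, 12, 0]
R3 ← R3 + R2: [0, 0, 0, 0]
R4 ← R4 − (1/2)·R2: [0, 0, 0, 0]
R5 ← R5 + (3/2)·R2: [0, 0, 0, 0]
The echelon form has 2 nonzero rows, and every pivot lies in the first 3 columns, so rank(A) = rank([A|b]) = 2.
The system is consistent.
rank = 2 < 3 unknowns, so there are infinitely many solutions.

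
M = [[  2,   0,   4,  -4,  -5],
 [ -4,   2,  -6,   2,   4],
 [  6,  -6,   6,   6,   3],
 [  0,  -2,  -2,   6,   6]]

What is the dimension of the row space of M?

2

Row reduce to echelon form.
R2 ← R2 + (2)·R1: [0, 2, 2, -6, -6]
R3 ← R3 − (3)·R1: [0, -6, -6, 18, 18]
R3 ← R3 + (3)·R2: [0, 0, 0, 0, 0]
R4 ← R4 + R2: [0, 0, 0, 0, 0]
Echelon form has 2 nonzero rows, so rank(M) = 2.
The row space has dimension equal to the rank: 2.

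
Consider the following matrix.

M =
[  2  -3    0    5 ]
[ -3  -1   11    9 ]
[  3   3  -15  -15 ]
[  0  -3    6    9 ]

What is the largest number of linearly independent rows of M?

Row reduce to echelon form.
R2 ← R2 + (3/2)·R1: [0, -11/2, 11, 33/2]
R3 ← R3 − (3/2)·R1: [0, 15/2, -15, -45/2]
R3 ← R3 + (15/11)·R2: [0, 0, 0, 0]
R4 ← R4 − (6/11)·R2: [0, 0, 0, 0]
Echelon form has 2 nonzero rows, so rank(M) = 2.
The rank gives the maximum number of linearly independent rows: 2.

2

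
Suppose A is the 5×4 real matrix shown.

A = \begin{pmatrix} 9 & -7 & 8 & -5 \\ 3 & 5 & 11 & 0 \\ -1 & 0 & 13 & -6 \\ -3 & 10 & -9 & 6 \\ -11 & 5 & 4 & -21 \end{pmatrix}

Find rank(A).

4

Row reduce to echelon form.
R2 ← R2 − (1/3)·R1: [0, 22/3, 25/3, 5/3]
R3 ← R3 + (1/9)·R1: [0, -7/9, 125/9, -59/9]
R4 ← R4 + (1/3)·R1: [0, 23/3, -19/3, 13/3]
R5 ← R5 + (11/9)·R1: [0, -32/9, 124/9, -244/9]
R3 ← R3 + (7/66)·R2: [0, 0, 325/22, -421/66]
R4 ← R4 − (23/22)·R2: [0, 0, -331/22, 57/22]
R5 ← R5 + (16/33)·R2: [0, 0, 196/11, -868/33]
R4 ← R4 + (331/325)·R3: [0, 0, 0, -3808/975]
R5 ← R5 − (392/325)·R3: [0, 0, 0, -6048/325]
R5 ← R5 − (81/17)·R4: [0, 0, 0, 0]
Echelon form has 4 nonzero rows, so rank(A) = 4.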